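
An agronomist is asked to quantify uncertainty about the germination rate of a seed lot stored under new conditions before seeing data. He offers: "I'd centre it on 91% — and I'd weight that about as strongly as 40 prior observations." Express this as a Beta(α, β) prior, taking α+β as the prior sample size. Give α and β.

α = 36.4, β = 3.6

Under the effective-sample-size interpretation, Beta(α, β) has prior mean α/(α+β) and prior sample size α+β.
So α+β = 40 and α/(α+β) = 0.91, giving α = 0.91·40 = 36.4 and β = 40 − 36.4 = 3.6.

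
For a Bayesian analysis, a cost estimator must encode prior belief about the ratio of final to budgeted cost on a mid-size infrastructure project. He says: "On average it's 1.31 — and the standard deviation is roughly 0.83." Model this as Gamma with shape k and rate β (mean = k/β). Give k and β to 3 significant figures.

For Gamma(k, rate β): mean = k/β, variance = k/β², so CV = 1/√k.
CV = SD/mean = 0.83/1.31 = 0.6336, hence k = 1/CV² = 2.49.
Then β = k/mean = 2.49/1.31 = 1.9.

k ≈ 2.49, β ≈ 1.9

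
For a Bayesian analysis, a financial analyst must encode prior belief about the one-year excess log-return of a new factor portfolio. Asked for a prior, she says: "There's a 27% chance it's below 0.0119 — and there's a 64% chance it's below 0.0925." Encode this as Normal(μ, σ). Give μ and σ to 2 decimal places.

μ = 0.06, σ = 0.08

The p-quantile of Normal(μ,σ) is μ + z_p·σ, with z_{0.27} = -0.6128 and z_{0.64} = 0.3585.
Eliminate σ: μ = (z₂·x₁ − z₁·x₂)/(z₂ − z₁) = (0.3585·0.0119 − (-0.6128)·0.0925)/0.9713 = 0.06.
Then σ = (x₂ − x₁)/(z₂ − z₁) = (0.0925 − 0.0119)/0.9713 = 0.08.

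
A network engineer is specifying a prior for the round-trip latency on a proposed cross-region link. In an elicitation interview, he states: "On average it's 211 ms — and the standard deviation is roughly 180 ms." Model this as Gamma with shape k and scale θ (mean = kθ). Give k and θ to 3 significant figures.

For Gamma(k, scale θ): mean = kθ, variance = kθ², so CV = 1/√k.
CV = SD/mean = 180/211 = 0.8531, hence k = 1/CV² = 1.37.
Then θ = mean/k = 211/1.37 = 154.

k ≈ 1.37, θ ≈ 154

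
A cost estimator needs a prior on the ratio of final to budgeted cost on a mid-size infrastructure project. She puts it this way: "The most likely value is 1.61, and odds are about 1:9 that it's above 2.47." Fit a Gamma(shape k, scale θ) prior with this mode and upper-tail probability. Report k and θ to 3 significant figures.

k ≈ 11.2, θ ≈ 0.158

Gamma(k,θ) with k>1 has mode (k−1)θ, so θ = 1.61/(k−1).
Need P(X < 2.47) = 0.9 with θ tied to k this way. Start at k = 2, θ = 1.61: P(X<2.47) ≈ 0.454.
Too low — raise k to concentrate. Iterating converges to k ≈ 11.2.
Then θ = 1.61/(11.2−1) ≈ 0.158.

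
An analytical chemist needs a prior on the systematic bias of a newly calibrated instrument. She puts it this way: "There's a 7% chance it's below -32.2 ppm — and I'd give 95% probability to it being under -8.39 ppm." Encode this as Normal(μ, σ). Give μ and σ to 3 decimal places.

The p-quantile of Normal(μ,σ) is μ + z_p·σ, with z_{0.07} = -1.476 and z_{0.95} = 1.645.
Eliminate σ: μ = (z₂·x₁ − z₁·x₂)/(z₂ − z₁) = (1.645·-32.2 − (-1.476)·-8.39)/3.121 = -20.940.
Then σ = (x₂ − x₁)/(z₂ − z₁) = (-8.39 − -32.2)/3.121 = 7.630.

μ = -20.940, σ = 7.630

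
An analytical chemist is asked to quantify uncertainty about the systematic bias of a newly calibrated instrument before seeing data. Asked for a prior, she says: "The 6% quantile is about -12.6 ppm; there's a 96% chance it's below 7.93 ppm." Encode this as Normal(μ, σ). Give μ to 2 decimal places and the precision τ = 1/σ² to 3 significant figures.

For Normal(μ,σ), the p-quantile is μ + z_p·σ. Here z_{0.06} = -1.555, z_{0.96} = 1.751.
So -12.6 = μ − 1.555σ and 7.93 = μ + 1.751σ.
Subtracting: σ = (7.93 − -12.6)/(1.751 − (-1.555)) = 6.21.
Then μ = -12.6 − (-1.555)·6.21 = -2.94.
Precision τ = 1/σ² = 1/6.211² = 0.0259.

μ = -2.94, τ = 0.0259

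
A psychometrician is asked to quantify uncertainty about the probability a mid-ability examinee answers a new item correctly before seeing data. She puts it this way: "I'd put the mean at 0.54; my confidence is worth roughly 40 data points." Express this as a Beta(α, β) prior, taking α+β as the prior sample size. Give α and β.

α = 21.6, β = 18.4

Under the effective-sample-size interpretation, Beta(α, β) has prior mean α/(α+β) and prior sample size α+β.
So α+β = 40 and α/(α+β) = 0.54, giving α = 0.54·40 = 21.6 and β = 40 − 21.6 = 18.4.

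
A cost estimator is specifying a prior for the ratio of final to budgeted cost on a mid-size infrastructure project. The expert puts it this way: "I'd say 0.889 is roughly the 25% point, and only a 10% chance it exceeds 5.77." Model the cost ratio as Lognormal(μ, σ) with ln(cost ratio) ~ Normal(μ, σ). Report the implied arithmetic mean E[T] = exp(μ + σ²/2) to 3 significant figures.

If T ~ Lognormal(μ,σ) then ln T ~ Normal(μ,σ), so the p-quantile of ln T is μ + z_p·σ.
ln(0.889) = -0.1177 and ln(5.77) = 1.753; z_{0.25} = -0.6745, z_{0.9} = 1.282.
σ = (1.753 − -0.1177)/(1.282 − (-0.6745)) = 0.956.
μ = -0.1177 − (-0.6745)·0.956 = 0.527.
E[T] = exp(μ + σ²/2) = exp(0.527 + 0.4571) = 2.68.

E[T] ≈ 2.68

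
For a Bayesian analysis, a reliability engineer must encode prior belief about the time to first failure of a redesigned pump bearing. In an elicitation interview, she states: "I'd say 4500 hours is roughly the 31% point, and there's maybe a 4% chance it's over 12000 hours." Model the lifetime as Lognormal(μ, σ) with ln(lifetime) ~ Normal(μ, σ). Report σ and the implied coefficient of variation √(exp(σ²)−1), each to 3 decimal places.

σ ≈ 0.437, CV ≈ 0.458

If T ~ Lognormal(μ,σ) then ln T ~ Normal(μ,σ), so the p-quantile of ln T is μ + z_p·σ.
ln(4500) = 8.412 and ln(12000) = 9.393; z_{0.31} = -0.4959, z_{0.96} = 1.751.
σ = (9.393 − 8.412)/(1.751 − (-0.4959)) = 0.437.
μ = 8.412 − (-0.4959)·0.437 = 8.628.
CV = √(exp(σ²)−1) = √(exp(0.1906)−1) = 0.458.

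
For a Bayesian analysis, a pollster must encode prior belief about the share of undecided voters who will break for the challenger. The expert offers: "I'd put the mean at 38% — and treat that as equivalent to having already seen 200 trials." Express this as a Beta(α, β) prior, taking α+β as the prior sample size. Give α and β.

Under the effective-sample-size interpretation, Beta(α, β) has prior mean α/(α+β) and prior sample size α+β.
So α+β = 200 and α/(α+β) = 0.38, giving α = 0.38·200 = 76 and β = 200 − 76 = 124.

α = 76, β = 124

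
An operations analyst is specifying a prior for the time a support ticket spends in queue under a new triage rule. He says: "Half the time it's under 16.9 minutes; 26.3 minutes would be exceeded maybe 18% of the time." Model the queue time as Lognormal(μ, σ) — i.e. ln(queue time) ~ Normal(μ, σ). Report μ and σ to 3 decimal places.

If T ~ Lognormal(μ,σ) then ln T ~ Normal(μ,σ), so the p-quantile of ln T is μ + z_p·σ.
ln(16.9) = 2.827 and ln(26.3) = 3.27; z_{0.5} = 0, z_{0.82} = 0.9154.
σ = (3.27 − 2.827)/(0.9154 − (0)) = 0.483.
μ = 2.827 − (0)·0.483 = 2.827.

μ ≈ 2.827, σ ≈ 0.483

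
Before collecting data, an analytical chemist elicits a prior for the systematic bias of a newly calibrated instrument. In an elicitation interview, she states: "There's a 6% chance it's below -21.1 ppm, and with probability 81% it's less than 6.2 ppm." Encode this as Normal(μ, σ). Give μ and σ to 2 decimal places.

μ = -3.65, σ = 11.22

For Normal(μ,σ), the p-quantile is μ + z_p·σ. Here z_{0.06} = -1.555, z_{0.81} = 0.8779.
So -21.1 = μ − 1.555σ and 6.2 = μ + 0.8779σ.
Subtracting: σ = (6.2 − -21.1)/(0.8779 − (-1.555)) = 11.22.
Then μ = -21.1 − (-1.555)·11.22 = -3.65.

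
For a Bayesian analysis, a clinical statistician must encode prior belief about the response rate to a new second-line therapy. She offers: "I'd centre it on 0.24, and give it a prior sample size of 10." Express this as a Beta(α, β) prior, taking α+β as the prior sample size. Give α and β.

α = 2.4, β = 7.6

Under the effective-sample-size interpretation, Beta(α, β) has prior mean α/(α+β) and prior sample size α+β.
So α+β = 10 and α/(α+β) = 0.24, giving α = 0.24·10 = 2.4 and β = 10 − 2.4 = 7.6.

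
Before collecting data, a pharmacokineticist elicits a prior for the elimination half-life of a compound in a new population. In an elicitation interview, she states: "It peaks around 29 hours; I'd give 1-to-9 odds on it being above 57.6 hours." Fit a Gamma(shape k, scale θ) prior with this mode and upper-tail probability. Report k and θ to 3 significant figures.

k ≈ 5.07, θ ≈ 7.12

Gamma(k,θ) with k>1 has mode (k−1)θ, so θ = 29/(k−1).
Need P(X < 57.6) = 0.9 with θ tied to k this way. Start at k = 2, θ = 29: P(X<57.6) ≈ 0.590.
Too low — raise k to concentrate. Iterating converges to k ≈ 5.07.
Then θ = 29/(5.07−1) ≈ 7.12.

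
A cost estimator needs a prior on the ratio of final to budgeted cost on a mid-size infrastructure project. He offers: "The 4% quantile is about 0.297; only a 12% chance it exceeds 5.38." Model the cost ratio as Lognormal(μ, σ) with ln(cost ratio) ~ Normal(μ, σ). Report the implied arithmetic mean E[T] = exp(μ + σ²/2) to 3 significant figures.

If T ~ Lognormal(μ,σ) then ln T ~ Normal(μ,σ), so the p-quantile of ln T is μ + z_p·σ.
ln(0.297) = -1.214 and ln(5.38) = 1.683; z_{0.04} = -1.751, z_{0.88} = 1.175.
σ = (1.683 − -1.214)/(1.175 − (-1.751)) = 0.990.
μ = -1.214 − (-1.751)·0.990 = 0.519.
E[T] = exp(μ + σ²/2) = exp(0.519 + 0.4901) = 2.74.

E[T] ≈ 2.74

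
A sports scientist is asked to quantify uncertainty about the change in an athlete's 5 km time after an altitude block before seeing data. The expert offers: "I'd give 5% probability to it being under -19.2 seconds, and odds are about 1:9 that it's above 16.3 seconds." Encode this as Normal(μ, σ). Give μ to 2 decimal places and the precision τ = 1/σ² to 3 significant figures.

μ = 0.75, τ = 0.0068

For Normal(μ,σ), the p-quantile is μ + z_p·σ. Here z_{0.05} = -1.645, z_{0.9} = 1.282.
So -19.2 = μ − 1.645σ and 16.3 = μ + 1.282σ.
Subtracting: σ = (16.3 − -19.2)/(1.282 − (-1.645)) = 12.13.
Then μ = -19.2 − (-1.645)·12.13 = 0.75.
Precision τ = 1/σ² = 1/12.13² = 0.0068.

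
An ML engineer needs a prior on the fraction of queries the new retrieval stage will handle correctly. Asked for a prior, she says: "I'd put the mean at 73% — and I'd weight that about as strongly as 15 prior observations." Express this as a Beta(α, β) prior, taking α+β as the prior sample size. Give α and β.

α = 10.95, β = 4.05

Under the effective-sample-size interpretation, Beta(α, β) has prior mean α/(α+β) and prior sample size α+β.
So α+β = 15 and α/(α+β) = 0.73, giving α = 0.73·15 = 10.95 and β = 15 − 10.95 = 4.05.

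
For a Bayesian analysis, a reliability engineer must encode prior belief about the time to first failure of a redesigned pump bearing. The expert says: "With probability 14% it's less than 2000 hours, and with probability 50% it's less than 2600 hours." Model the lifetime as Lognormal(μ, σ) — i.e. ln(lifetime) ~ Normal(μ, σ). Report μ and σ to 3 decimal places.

μ ≈ 7.863, σ ≈ 0.243

If T ~ Lognormal(μ,σ) then ln T ~ Normal(μ,σ), so the p-quantile of ln T is μ + z_p·σ.
ln(2000) = 7.601 and ln(2600) = 7.863; z_{0.14} = -1.08, z_{0.5} = 0.
σ = (7.863 − 7.601)/(0 − (-1.08)) = 0.243.
μ = 7.601 − (-1.08)·0.243 = 7.863.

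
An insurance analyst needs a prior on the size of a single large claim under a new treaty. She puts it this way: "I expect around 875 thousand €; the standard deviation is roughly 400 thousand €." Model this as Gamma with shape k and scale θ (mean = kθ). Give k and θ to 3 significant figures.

For Gamma(k, scale θ): mean = kθ, variance = kθ², so CV = 1/√k.
CV = SD/mean = 400/875 = 0.4571, hence k = 1/CV² = 4.79.
Then θ = mean/k = 875/4.79 = 183.

k ≈ 4.79, θ ≈ 183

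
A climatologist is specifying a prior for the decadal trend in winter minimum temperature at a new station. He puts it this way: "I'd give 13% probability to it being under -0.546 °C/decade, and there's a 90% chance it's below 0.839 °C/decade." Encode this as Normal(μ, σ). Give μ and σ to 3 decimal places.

The p-quantile of Normal(μ,σ) is μ + z_p·σ, with z_{0.13} = -1.126 and z_{0.9} = 1.282.
Eliminate σ: μ = (z₂·x₁ − z₁·x₂)/(z₂ − z₁) = (1.282·-0.546 − (-1.126)·0.839)/2.408 = 0.102.
Then σ = (x₂ − x₁)/(z₂ − z₁) = (0.839 − -0.546)/2.408 = 0.575.

μ = 0.102, σ = 0.575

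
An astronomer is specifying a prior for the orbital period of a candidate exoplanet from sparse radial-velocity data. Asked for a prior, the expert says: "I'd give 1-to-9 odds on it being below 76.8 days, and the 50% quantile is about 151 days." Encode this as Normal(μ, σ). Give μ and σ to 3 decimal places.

μ = 151.000, σ = 57.899

For Normal(μ,σ), the p-quantile is μ + z_p·σ. Here z_{0.1} = -1.282, z_{0.5} = 0.
So 76.8 = μ − 1.282σ and 151 = μ + 0σ.
Subtracting: σ = (151 − 76.8)/(0 − (-1.282)) = 57.899.
Then μ = 76.8 − (-1.282)·57.899 = 151.000.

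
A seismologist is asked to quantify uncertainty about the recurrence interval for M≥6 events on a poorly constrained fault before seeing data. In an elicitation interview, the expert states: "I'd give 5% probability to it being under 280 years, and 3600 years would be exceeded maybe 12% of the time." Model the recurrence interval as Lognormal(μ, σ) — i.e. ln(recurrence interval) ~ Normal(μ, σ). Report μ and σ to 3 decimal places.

If T ~ Lognormal(μ,σ) then ln T ~ Normal(μ,σ), so the p-quantile of ln T is μ + z_p·σ.
ln(280) = 5.635 and ln(3600) = 8.189; z_{0.05} = -1.645, z_{0.88} = 1.175.
σ = (8.189 − 5.635)/(1.175 − (-1.645)) = 0.906.
μ = 5.635 − (-1.645)·0.906 = 7.125.

μ ≈ 7.125, σ ≈ 0.906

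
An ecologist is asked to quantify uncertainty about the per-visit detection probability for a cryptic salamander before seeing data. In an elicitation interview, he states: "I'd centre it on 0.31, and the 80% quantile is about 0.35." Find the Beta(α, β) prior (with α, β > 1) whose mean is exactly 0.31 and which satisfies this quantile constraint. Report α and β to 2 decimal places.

α ≈ 28.76, β ≈ 64.01

With mean 0.31 fixed, write α = 0.31s, β = 0.69s where s = α+β.
Need P(θ < 0.35) = 0.8 under Beta(0.31s, 0.69s). Normal approximation: (q−m)/√(m(1−m)/s) ≈ z_{0.8} = 0.842, so s ≈ 0.31·0.69·(0.842)²/(0.35−0.31)² = 94.7.
At s = 94.7: P(θ<0.35) ≈ 0.802. Adjusting to match 0.8 gives s ≈ 92.77.
So α = 0.31·92.77 ≈ 28.76, β = 0.69·92.77 ≈ 64.01.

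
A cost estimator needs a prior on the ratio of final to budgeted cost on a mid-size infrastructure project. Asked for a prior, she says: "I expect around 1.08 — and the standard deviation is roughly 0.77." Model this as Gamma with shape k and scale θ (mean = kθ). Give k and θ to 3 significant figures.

For Gamma(k, scale θ): mean = kθ, variance = kθ², so CV = 1/√k.
CV = SD/mean = 0.77/1.08 = 0.713, hence k = 1/CV² = 1.97.
Then θ = mean/k = 1.08/1.97 = 0.549.

k ≈ 1.97, θ ≈ 0.549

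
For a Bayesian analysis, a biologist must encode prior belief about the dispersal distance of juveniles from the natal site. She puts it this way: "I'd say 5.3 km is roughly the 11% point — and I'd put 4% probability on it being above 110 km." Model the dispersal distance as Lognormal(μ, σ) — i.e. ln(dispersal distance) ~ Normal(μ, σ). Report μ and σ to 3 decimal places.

If T ~ Lognormal(μ,σ) then ln T ~ Normal(μ,σ), so the p-quantile of ln T is μ + z_p·σ.
ln(5.3) = 1.668 and ln(110) = 4.7; z_{0.11} = -1.227, z_{0.96} = 1.751.
σ = (4.7 − 1.668)/(1.751 − (-1.227)) = 1.019.
μ = 1.668 − (-1.227)·1.019 = 2.917.

μ ≈ 2.917, σ ≈ 1.019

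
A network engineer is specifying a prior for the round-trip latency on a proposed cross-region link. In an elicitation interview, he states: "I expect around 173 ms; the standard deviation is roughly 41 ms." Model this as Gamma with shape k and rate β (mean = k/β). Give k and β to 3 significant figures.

k ≈ 17.8, β ≈ 0.103

For Gamma(k, rate β): mean = k/β, variance = k/β², so CV = 1/√k.
CV = SD/mean = 41/173 = 0.237, hence k = 1/CV² = 17.8.
Then β = k/mean = 17.8/173 = 0.103.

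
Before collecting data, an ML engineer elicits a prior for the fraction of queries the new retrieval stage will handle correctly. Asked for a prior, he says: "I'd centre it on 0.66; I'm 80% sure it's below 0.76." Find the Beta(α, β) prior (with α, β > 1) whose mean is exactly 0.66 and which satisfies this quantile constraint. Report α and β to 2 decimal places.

α ≈ 10.84, β ≈ 5.58

With mean 0.66 fixed, write α = 0.66s, β = 0.34s where s = α+β.
Need P(θ < 0.76) = 0.8 under Beta(0.66s, 0.34s). Normal approximation: (q−m)/√(m(1−m)/s) ≈ z_{0.8} = 0.842, so s ≈ 0.66·0.34·(0.842)²/(0.76−0.66)² = 15.9.
At s = 15.9: P(θ<0.76) ≈ 0.795. Adjusting to match 0.8 gives s ≈ 16.42.
So α = 0.66·16.42 ≈ 10.84, β = 0.34·16.42 ≈ 5.58.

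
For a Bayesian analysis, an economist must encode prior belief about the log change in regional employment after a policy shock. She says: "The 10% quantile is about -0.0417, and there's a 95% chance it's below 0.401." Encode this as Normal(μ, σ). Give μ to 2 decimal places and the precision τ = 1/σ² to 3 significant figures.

The p-quantile of Normal(μ,σ) is μ + z_p·σ, with z_{0.1} = -1.282 and z_{0.95} = 1.645.
Eliminate σ: μ = (z₂·x₁ − z₁·x₂)/(z₂ − z₁) = (1.645·-0.0417 − (-1.282)·0.401)/2.926 = 0.15.
Then σ = (x₂ − x₁)/(z₂ − z₁) = (0.401 − -0.0417)/2.926 = 0.15.
Precision τ = 1/σ² = 1/0.1513² = 43.7.

μ = 0.15, τ = 43.7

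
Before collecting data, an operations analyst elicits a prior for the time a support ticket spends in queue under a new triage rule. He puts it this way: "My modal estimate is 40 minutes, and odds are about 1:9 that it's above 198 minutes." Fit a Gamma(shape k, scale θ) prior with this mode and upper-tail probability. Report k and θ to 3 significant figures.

Gamma(k,θ) with k>1 has mode (k−1)θ, so θ = 40/(k−1).
Need P(X < 198) = 0.9 with θ tied to k this way. Start at k = 2, θ = 40: P(X<198) ≈ 0.958.
Too high — lower k to spread out. Iterating converges to k ≈ 1.69.
Then θ = 40/(1.69−1) ≈ 57.8.

k ≈ 1.69, θ ≈ 57.8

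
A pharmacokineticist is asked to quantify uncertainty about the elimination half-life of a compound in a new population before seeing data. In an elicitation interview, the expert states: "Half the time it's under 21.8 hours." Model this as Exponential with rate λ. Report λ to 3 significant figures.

Exponential median = ln 2 / λ, so λ = ln 2 / 21.8 = 0.0318.

λ ≈ 0.0318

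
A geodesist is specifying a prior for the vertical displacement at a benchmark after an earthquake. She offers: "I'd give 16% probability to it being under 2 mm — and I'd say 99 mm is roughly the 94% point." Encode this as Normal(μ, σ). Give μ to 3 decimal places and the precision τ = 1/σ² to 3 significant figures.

μ = 39.840, τ = 0.000691

For Normal(μ,σ), the p-quantile is μ + z_p·σ. Here z_{0.16} = -0.9945, z_{0.94} = 1.555.
So 2 = μ − 0.9945σ and 99 = μ + 1.555σ.
Subtracting: σ = (99 − 2)/(1.555 − (-0.9945)) = 38.051.
Then μ = 2 − (-0.9945)·38.051 = 39.840.
Precision τ = 1/σ² = 1/38.05² = 0.000691.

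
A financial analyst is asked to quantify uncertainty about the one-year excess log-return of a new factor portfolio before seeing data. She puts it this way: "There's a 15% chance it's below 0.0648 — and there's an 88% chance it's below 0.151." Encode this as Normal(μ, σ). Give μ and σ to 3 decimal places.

μ = 0.105, σ = 0.039

The p-quantile of Normal(μ,σ) is μ + z_p·σ, with z_{0.15} = -1.036 and z_{0.88} = 1.175.
Eliminate σ: μ = (z₂·x₁ − z₁·x₂)/(z₂ − z₁) = (1.175·0.0648 − (-1.036)·0.151)/2.211 = 0.105.
Then σ = (x₂ − x₁)/(z₂ − z₁) = (0.151 − 0.0648)/2.211 = 0.039.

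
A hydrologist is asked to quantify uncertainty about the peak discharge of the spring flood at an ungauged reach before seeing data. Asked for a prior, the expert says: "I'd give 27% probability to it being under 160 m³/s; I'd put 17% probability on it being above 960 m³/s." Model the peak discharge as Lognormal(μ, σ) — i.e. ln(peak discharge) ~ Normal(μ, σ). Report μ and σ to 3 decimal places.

μ ≈ 5.776, σ ≈ 1.143

If T ~ Lognormal(μ,σ) then ln T ~ Normal(μ,σ), so the p-quantile of ln T is μ + z_p·σ.
ln(160) = 5.075 and ln(960) = 6.867; z_{0.27} = -0.6128, z_{0.83} = 0.9542.
σ = (6.867 − 5.075)/(0.9542 − (-0.6128)) = 1.143.
μ = 5.075 − (-0.6128)·1.143 = 5.776.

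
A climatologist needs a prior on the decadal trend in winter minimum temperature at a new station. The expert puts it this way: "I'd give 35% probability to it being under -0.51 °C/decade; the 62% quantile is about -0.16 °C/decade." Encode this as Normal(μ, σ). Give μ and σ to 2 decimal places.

The p-quantile of Normal(μ,σ) is μ + z_p·σ, with z_{0.35} = -0.3853 and z_{0.62} = 0.3055.
Eliminate σ: μ = (z₂·x₁ − z₁·x₂)/(z₂ − z₁) = (0.3055·-0.51 − (-0.3853)·-0.16)/0.6908 = -0.31.
Then σ = (x₂ − x₁)/(z₂ − z₁) = (-0.16 − -0.51)/0.6908 = 0.51.

μ = -0.31, σ = 0.51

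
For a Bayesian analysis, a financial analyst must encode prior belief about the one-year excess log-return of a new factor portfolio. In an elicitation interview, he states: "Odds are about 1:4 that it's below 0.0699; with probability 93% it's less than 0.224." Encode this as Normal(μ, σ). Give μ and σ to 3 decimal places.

The p-quantile of Normal(μ,σ) is μ + z_p·σ, with z_{0.2} = -0.8416 and z_{0.93} = 1.476.
Eliminate σ: μ = (z₂·x₁ − z₁·x₂)/(z₂ − z₁) = (1.476·0.0699 − (-0.8416)·0.224)/2.317 = 0.126.
Then σ = (x₂ − x₁)/(z₂ − z₁) = (0.224 − 0.0699)/2.317 = 0.066.

μ = 0.126, σ = 0.066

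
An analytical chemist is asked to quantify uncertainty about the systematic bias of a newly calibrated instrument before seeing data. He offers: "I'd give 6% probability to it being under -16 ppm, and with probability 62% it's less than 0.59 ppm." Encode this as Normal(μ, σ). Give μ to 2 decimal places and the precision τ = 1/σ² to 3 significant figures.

The p-quantile of Normal(μ,σ) is μ + z_p·σ, with z_{0.06} = -1.555 and z_{0.62} = 0.3055.
Eliminate σ: μ = (z₂·x₁ − z₁·x₂)/(z₂ − z₁) = (0.3055·-16 − (-1.555)·0.59)/1.86 = -2.13.
Then σ = (x₂ − x₁)/(z₂ − z₁) = (0.59 − -16)/1.86 = 8.92.
Precision τ = 1/σ² = 1/8.918² = 0.0126.

μ = -2.13, τ = 0.0126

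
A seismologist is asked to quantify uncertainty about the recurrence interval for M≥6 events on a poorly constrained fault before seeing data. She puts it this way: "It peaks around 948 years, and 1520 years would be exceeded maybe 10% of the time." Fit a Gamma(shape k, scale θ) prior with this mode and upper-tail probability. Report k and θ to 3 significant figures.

k ≈ 9.43, θ ≈ 112

Gamma(k,θ) with k>1 has mode (k−1)θ, so θ = 948/(k−1).
Need P(X < 1520) = 0.9 with θ tied to k this way. Start at k = 2, θ = 948: P(X<1520) ≈ 0.476.
Too low — raise k to concentrate. Iterating converges to k ≈ 9.43.
Then θ = 948/(9.43−1) ≈ 112.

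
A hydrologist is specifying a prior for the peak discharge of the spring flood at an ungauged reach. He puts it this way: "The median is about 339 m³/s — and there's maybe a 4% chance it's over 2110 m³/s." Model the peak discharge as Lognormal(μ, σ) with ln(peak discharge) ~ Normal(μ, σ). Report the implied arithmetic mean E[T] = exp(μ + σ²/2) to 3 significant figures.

If T ~ Lognormal(μ,σ) then ln T ~ Normal(μ,σ), so the p-quantile of ln T is μ + z_p·σ.
ln(339) = 5.826 and ln(2110) = 7.654; z_{0.5} = 0, z_{0.96} = 1.751.
σ = (7.654 − 5.826)/(1.751 − (0)) = 1.044.
μ = 5.826 − (0)·1.044 = 5.826.
E[T] = exp(μ + σ²/2) = exp(5.826 + 0.5454) = 585 m³/s.

E[T] ≈ 585 m³/s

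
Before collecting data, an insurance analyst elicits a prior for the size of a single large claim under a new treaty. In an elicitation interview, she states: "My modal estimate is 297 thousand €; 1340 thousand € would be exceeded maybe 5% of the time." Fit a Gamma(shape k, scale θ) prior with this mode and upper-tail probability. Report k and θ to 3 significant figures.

k ≈ 2.08, θ ≈ 275

Gamma(k,θ) with k>1 has mode (k−1)θ, so θ = 297/(k−1).
Need P(X < 1340) = 0.95 with θ tied to k this way. Start at k = 2, θ = 297: P(X<1340) ≈ 0.939.
Too low — raise k to concentrate. Iterating converges to k ≈ 2.08.
Then θ = 297/(2.08−1) ≈ 275.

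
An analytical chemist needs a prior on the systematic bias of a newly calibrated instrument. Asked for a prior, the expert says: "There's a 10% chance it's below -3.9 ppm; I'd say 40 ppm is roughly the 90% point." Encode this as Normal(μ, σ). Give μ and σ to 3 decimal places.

μ = 18.050, σ = 17.128

The p-quantile of Normal(μ,σ) is μ + z_p·σ, with z_{0.1} = -1.282 and z_{0.9} = 1.282.
Eliminate σ: μ = (z₂·x₁ − z₁·x₂)/(z₂ − z₁) = (1.282·-3.9 − (-1.282)·40)/2.563 = 18.050.
Then σ = (x₂ − x₁)/(z₂ − z₁) = (40 − -3.9)/2.563 = 17.128.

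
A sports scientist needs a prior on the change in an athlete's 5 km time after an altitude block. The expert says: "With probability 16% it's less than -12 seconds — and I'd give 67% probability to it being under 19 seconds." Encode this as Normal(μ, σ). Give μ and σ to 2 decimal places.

For Normal(μ,σ), the p-quantile is μ + z_p·σ. Here z_{0.16} = -0.9945, z_{0.67} = 0.4399.
So -12 = μ − 0.9945σ and 19 = μ + 0.4399σ.
Subtracting: σ = (19 − -12)/(0.4399 − (-0.9945)) = 21.61.
Then μ = -12 − (-0.9945)·21.61 = 9.49.

μ = 9.49, σ = 21.61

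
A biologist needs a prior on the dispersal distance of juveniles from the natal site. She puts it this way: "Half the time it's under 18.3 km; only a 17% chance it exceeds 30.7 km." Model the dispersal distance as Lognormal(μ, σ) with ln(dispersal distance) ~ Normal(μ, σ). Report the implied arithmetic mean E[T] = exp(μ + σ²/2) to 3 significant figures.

E[T] ≈ 21.2 km

If T ~ Lognormal(μ,σ) then ln T ~ Normal(μ,σ), so the p-quantile of ln T is μ + z_p·σ.
ln(18.3) = 2.907 and ln(30.7) = 3.424; z_{0.5} = 0, z_{0.83} = 0.9542.
σ = (3.424 − 2.907)/(0.9542 − (0)) = 0.542.
μ = 2.907 − (0)·0.542 = 2.907.
E[T] = exp(μ + σ²/2) = exp(2.907 + 0.1470) = 21.2 km.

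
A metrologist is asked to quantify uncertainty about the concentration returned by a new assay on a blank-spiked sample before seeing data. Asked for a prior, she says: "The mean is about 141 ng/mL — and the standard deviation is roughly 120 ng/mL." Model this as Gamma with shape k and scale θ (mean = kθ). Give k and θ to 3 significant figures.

k ≈ 1.38, θ ≈ 102

For Gamma(k, scale θ): mean = kθ, variance = kθ², so CV = 1/√k.
CV = SD/mean = 120/141 = 0.8511, hence k = 1/CV² = 1.38.
Then θ = mean/k = 141/1.38 = 102.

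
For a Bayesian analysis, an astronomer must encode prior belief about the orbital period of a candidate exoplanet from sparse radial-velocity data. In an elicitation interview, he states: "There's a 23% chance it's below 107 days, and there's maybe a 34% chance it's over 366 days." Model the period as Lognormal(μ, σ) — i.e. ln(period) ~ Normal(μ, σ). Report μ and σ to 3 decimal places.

If T ~ Lognormal(μ,σ) then ln T ~ Normal(μ,σ), so the p-quantile of ln T is μ + z_p·σ.
ln(107) = 4.673 and ln(366) = 5.903; z_{0.23} = -0.7388, z_{0.66} = 0.4125.
σ = (5.903 − 4.673)/(0.4125 − (-0.7388)) = 1.068.
μ = 4.673 − (-0.7388)·1.068 = 5.462.

μ ≈ 5.462, σ ≈ 1.068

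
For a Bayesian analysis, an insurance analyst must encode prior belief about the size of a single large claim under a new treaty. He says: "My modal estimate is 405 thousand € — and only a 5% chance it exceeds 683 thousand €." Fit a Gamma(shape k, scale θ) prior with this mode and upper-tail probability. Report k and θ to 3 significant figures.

k ≈ 11.2, θ ≈ 39.6

Gamma(k,θ) with k>1 has mode (k−1)θ, so θ = 405/(k−1).
Need P(X < 683) = 0.95 with θ tied to k this way. Start at k = 2, θ = 405: P(X<683) ≈ 0.503.
Too low — raise k to concentrate. Iterating converges to k ≈ 11.2.
Then θ = 405/(11.2−1) ≈ 39.6.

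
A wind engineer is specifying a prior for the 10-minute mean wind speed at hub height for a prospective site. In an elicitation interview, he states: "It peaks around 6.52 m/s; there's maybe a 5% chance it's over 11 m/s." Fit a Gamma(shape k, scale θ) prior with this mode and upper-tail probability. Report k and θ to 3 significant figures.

Gamma(k,θ) with k>1 has mode (k−1)θ, so θ = 6.52/(k−1).
Need P(X < 11) = 0.95 with θ tied to k this way. Start at k = 2, θ = 6.52: P(X<11) ≈ 0.503.
Too low — raise k to concentrate. Iterating converges to k ≈ 11.2.
Then θ = 6.52/(11.2−1) ≈ 0.639.

k ≈ 11.2, θ ≈ 0.639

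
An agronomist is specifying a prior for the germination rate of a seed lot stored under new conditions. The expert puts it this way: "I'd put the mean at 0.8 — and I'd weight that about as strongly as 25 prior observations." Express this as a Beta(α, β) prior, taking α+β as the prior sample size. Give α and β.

Under the effective-sample-size interpretation, Beta(α, β) has prior mean α/(α+β) and prior sample size α+β.
So α+β = 25 and α/(α+β) = 0.8, giving α = 0.8·25 = 20 and β = 25 − 20 = 5.

α = 20, β = 5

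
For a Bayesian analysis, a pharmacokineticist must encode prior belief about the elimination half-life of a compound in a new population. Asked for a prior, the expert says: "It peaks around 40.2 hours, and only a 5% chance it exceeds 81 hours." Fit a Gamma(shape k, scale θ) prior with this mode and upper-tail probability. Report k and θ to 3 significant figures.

Gamma(k,θ) with k>1 has mode (k−1)θ, so θ = 40.2/(k−1).
Need P(X < 81) = 0.95 with θ tied to k this way. Start at k = 2, θ = 40.2: P(X<81) ≈ 0.598.
Too low — raise k to concentrate. Iterating converges to k ≈ 6.64.
Then θ = 40.2/(6.64−1) ≈ 7.12.

k ≈ 6.64, θ ≈ 7.12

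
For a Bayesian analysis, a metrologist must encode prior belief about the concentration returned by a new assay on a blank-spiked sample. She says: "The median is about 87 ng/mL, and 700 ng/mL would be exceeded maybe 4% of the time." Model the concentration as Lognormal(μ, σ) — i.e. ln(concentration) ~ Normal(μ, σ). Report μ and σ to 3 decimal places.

If T ~ Lognormal(μ,σ) then ln T ~ Normal(μ,σ), so the p-quantile of ln T is μ + z_p·σ.
ln(87) = 4.466 and ln(700) = 6.551; z_{0.5} = 0, z_{0.96} = 1.751.
σ = (6.551 − 4.466)/(1.751 − (0)) = 1.191.
μ = 4.466 − (0)·1.191 = 4.466.

μ ≈ 4.466, σ ≈ 1.191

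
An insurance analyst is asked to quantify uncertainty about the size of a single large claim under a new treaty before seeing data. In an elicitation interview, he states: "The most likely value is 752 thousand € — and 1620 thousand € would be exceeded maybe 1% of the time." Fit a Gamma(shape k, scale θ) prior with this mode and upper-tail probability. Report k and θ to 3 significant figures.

Gamma(k,θ) with k>1 has mode (k−1)θ, so θ = 752/(k−1).
Need P(X < 1620) = 0.99 with θ tied to k this way. Start at k = 2, θ = 752: P(X<1620) ≈ 0.634.
Too low — raise k to concentrate. Iterating converges to k ≈ 9.22.
Then θ = 752/(9.22−1) ≈ 91.5.

k ≈ 9.22, θ ≈ 91.5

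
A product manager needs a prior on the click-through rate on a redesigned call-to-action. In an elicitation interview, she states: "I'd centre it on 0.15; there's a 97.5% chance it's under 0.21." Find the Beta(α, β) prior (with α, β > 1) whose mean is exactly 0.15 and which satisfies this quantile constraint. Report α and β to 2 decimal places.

α ≈ 23.33, β ≈ 132.19

With mean 0.15 fixed, write α = 0.15s, β = 0.85s where s = α+β.
Need P(θ < 0.21) = 0.975 under Beta(0.15s, 0.85s). Normal approximation: (q−m)/√(m(1−m)/s) ≈ z_{0.975} = 1.96, so s ≈ 0.15·0.85·(1.96)²/(0.21−0.15)² = 136.1.
At s = 136.1: P(θ<0.21) ≈ 0.967. Adjusting to match 0.975 gives s ≈ 155.52.
So α = 0.15·155.52 ≈ 23.33, β = 0.85·155.52 ≈ 132.19.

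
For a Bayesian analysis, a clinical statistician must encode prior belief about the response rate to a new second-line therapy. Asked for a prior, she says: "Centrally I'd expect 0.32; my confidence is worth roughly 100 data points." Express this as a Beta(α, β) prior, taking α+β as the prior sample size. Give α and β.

Under the effective-sample-size interpretation, Beta(α, β) has prior mean α/(α+β) and prior sample size α+β.
So α+β = 100 and α/(α+β) = 0.32, giving α = 0.32·100 = 32 and β = 100 − 32 = 68.

α = 32, β = 68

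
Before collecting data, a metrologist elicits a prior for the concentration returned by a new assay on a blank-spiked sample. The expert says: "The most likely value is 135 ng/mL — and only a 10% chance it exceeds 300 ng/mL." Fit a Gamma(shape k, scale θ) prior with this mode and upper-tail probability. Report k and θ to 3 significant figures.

k ≈ 4.02, θ ≈ 44.8

Gamma(k,θ) with k>1 has mode (k−1)θ, so θ = 135/(k−1).
Need P(X < 300) = 0.9 with θ tied to k this way. Start at k = 2, θ = 135: P(X<300) ≈ 0.651.
Too low — raise k to concentrate. Iterating converges to k ≈ 4.02.
Then θ = 135/(4.02−1) ≈ 44.8.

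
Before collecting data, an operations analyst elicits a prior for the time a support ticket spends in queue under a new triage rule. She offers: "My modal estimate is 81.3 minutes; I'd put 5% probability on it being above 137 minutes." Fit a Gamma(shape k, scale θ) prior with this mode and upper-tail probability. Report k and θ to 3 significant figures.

k ≈ 11.3, θ ≈ 7.93

Gamma(k,θ) with k>1 has mode (k−1)θ, so θ = 81.3/(k−1).
Need P(X < 137) = 0.95 with θ tied to k this way. Start at k = 2, θ = 81.3: P(X<137) ≈ 0.502.
Too low — raise k to concentrate. Iterating converges to k ≈ 11.3.
Then θ = 81.3/(11.3−1) ≈ 7.93.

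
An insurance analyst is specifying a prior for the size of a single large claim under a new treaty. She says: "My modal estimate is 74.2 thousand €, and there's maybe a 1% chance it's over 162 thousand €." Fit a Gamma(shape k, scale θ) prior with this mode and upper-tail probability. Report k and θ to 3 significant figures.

Gamma(k,θ) with k>1 has mode (k−1)θ, so θ = 74.2/(k−1).
Need P(X < 162) = 0.99 with θ tied to k this way. Start at k = 2, θ = 74.2: P(X<162) ≈ 0.641.
Too low — raise k to concentrate. Iterating converges to k ≈ 8.92.
Then θ = 74.2/(8.92−1) ≈ 9.37.

k ≈ 8.92, θ ≈ 9.37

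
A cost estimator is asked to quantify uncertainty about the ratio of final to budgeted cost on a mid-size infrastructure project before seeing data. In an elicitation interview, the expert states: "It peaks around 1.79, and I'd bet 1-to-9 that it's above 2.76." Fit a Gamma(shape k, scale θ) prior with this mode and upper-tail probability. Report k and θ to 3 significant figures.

k ≈ 11, θ ≈ 0.18

Gamma(k,θ) with k>1 has mode (k−1)θ, so θ = 1.79/(k−1).
Need P(X < 2.76) = 0.9 with θ tied to k this way. Start at k = 2, θ = 1.79: P(X<2.76) ≈ 0.456.
Too low — raise k to concentrate. Iterating converges to k ≈ 11.
Then θ = 1.79/(11−1) ≈ 0.18.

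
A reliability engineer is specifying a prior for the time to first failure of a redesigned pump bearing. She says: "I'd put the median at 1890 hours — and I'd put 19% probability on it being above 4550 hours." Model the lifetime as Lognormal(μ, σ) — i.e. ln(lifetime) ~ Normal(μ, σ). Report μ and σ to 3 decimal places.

If T ~ Lognormal(μ,σ) then ln T ~ Normal(μ,σ), so the p-quantile of ln T is μ + z_p·σ.
ln(1890) = 7.544 and ln(4550) = 8.423; z_{0.5} = 0, z_{0.81} = 0.8779.
σ = (8.423 − 7.544)/(0.8779 − (0)) = 1.001.
μ = 7.544 − (0)·1.001 = 7.544.

μ ≈ 7.544, σ ≈ 1.001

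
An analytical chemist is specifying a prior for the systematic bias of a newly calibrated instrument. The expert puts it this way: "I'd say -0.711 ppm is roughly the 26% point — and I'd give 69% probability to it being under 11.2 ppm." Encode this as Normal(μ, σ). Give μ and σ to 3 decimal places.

μ = 6.016, σ = 10.456

For Normal(μ,σ), the p-quantile is μ + z_p·σ. Here z_{0.26} = -0.6433, z_{0.69} = 0.4959.
So -0.711 = μ − 0.6433σ and 11.2 = μ + 0.4959σ.
Subtracting: σ = (11.2 − -0.711)/(0.4959 − (-0.6433)) = 10.456.
Then μ = -0.711 − (-0.6433)·10.456 = 6.016.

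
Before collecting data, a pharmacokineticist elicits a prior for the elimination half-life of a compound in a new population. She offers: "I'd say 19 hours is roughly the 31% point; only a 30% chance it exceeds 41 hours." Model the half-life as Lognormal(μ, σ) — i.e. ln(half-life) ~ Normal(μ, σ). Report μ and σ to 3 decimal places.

μ ≈ 3.318, σ ≈ 0.754

If T ~ Lognormal(μ,σ) then ln T ~ Normal(μ,σ), so the p-quantile of ln T is μ + z_p·σ.
ln(19) = 2.944 and ln(41) = 3.714; z_{0.31} = -0.4959, z_{0.7} = 0.5244.
σ = (3.714 − 2.944)/(0.5244 − (-0.4959)) = 0.754.
μ = 2.944 − (-0.4959)·0.754 = 3.318.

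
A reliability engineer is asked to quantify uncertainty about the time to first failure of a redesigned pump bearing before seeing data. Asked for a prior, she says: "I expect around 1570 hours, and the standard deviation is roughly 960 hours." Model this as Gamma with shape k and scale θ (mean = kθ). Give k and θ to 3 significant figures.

k ≈ 2.67, θ ≈ 587

For Gamma(k, scale θ): mean = kθ, variance = kθ², so CV = 1/√k.
CV = SD/mean = 960/1570 = 0.6115, hence k = 1/CV² = 2.67.
Then θ = mean/k = 1570/2.67 = 587.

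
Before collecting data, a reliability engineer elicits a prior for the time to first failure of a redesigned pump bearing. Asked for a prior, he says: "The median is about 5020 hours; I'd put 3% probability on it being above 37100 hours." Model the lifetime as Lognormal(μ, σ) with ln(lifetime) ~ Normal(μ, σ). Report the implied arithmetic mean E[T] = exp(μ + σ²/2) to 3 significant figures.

If T ~ Lognormal(μ,σ) then ln T ~ Normal(μ,σ), so the p-quantile of ln T is μ + z_p·σ.
ln(5020) = 8.521 and ln(37100) = 10.52; z_{0.5} = 0, z_{0.97} = 1.881.
σ = (10.52 − 8.521)/(1.881 − (0)) = 1.063.
μ = 8.521 − (0)·1.063 = 8.521.
E[T] = exp(μ + σ²/2) = exp(8.521 + 0.5655) = 8840 hours.

E[T] ≈ 8840 hours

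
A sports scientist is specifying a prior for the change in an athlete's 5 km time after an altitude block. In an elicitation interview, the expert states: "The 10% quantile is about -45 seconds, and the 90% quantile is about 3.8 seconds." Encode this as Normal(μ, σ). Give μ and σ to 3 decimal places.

μ = -20.600, σ = 19.039

For Normal(μ,σ), the p-quantile is μ + z_p·σ. Here z_{0.1} = -1.282, z_{0.9} = 1.282.
So -45 = μ − 1.282σ and 3.8 = μ + 1.282σ.
Subtracting: σ = (3.8 − -45)/(1.282 − (-1.282)) = 19.039.
Then μ = -45 − (-1.282)·19.039 = -20.600.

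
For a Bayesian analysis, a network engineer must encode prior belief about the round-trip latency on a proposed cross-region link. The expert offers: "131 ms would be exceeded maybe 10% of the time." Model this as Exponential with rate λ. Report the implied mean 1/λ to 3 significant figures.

mean ≈ 56.9 ms

P(T > 131.0) = e^(−λ·131.0) = 0.1, so λ = −ln(0.1)/131.0 = 0.0176.
Mean = 1/λ = 56.9 ms.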